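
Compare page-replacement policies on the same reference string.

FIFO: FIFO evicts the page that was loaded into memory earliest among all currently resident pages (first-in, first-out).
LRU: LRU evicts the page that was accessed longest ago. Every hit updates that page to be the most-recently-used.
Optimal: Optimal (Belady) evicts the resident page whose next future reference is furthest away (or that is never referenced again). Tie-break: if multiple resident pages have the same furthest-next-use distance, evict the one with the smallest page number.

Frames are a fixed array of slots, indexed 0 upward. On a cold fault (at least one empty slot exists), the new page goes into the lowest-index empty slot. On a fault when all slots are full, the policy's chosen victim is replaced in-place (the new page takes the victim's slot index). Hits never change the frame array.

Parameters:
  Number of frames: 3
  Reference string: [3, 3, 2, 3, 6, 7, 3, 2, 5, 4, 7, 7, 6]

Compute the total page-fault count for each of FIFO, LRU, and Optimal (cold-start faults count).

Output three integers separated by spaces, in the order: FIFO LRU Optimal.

--- FIFO ---
  step 0: ref 3 -> FAULT, frames=[3,-,-] (faults so far: 1)
  step 1: ref 3 -> HIT, frames=[3,-,-] (faults so far: 1)
  step 2: ref 2 -> FAULT, frames=[3,2,-] (faults so far: 2)
  step 3: ref 3 -> HIT, frames=[3,2,-] (faults so far: 2)
  step 4: ref 6 -> FAULT, frames=[3,2,6] (faults so far: 3)
  step 5: ref 7 -> FAULT, evict 3, frames=[7,2,6] (faults so far: 4)
  step 6: ref 3 -> FAULT, evict 2, frames=[7,3,6] (faults so far: 5)
  step 7: ref 2 -> FAULT, evict 6, frames=[7,3,2] (faults so far: 6)
  step 8: ref 5 -> FAULT, evict 7, frames=[5,3,2] (faults so far: 7)
  step 9: ref 4 -> FAULT, evict 3, frames=[5,4,2] (faults so far: 8)
  step 10: ref 7 -> FAULT, evict 2, frames=[5,4,7] (faults so far: 9)
  step 11: ref 7 -> HIT, frames=[5,4,7] (faults so far: 9)
  step 12: ref 6 -> FAULT, evict 5, frames=[6,4,7] (faults so far: 10)
  FIFO total faults: 10
--- LRU ---
  step 0: ref 3 -> FAULT, frames=[3,-,-] (faults so far: 1)
  step 1: ref 3 -> HIT, frames=[3,-,-] (faults so far: 1)
  step 2: ref 2 -> FAULT, frames=[3,2,-] (faults so far: 2)
  step 3: ref 3 -> HIT, frames=[3,2,-] (faults so far: 2)
  step 4: ref 6 -> FAULT, frames=[3,2,6] (faults so far: 3)
  step 5: ref 7 -> FAULT, evict 2, frames=[3,7,6] (faults so far: 4)
  step 6: ref 3 -> HIT, frames=[3,7,6] (faults so far: 4)
  step 7: ref 2 -> FAULT, evict 6, frames=[3,7,2] (faults so far: 5)
  step 8: ref 5 -> FAULT, evict 7, frames=[3,5,2] (faults so far: 6)
  step 9: ref 4 -> FAULT, evict 3, frames=[4,5,2] (faults so far: 7)
  step 10: ref 7 -> FAULT, evict 2, frames=[4,5,7] (faults so far: 8)
  step 11: ref 7 -> HIT, frames=[4,5,7] (faults so far: 8)
  step 12: ref 6 -> FAULT, evict 5, frames=[4,6,7] (faults so far: 9)
  LRU total faults: 9
--- Optimal ---
  step 0: ref 3 -> FAULT, frames=[3,-,-] (faults so far: 1)
  step 1: ref 3 -> HIT, frames=[3,-,-] (faults so far: 1)
  step 2: ref 2 -> FAULT, frames=[3,2,-] (faults so far: 2)
  step 3: ref 3 -> HIT, frames=[3,2,-] (faults so far: 2)
  step 4: ref 6 -> FAULT, frames=[3,2,6] (faults so far: 3)
  step 5: ref 7 -> FAULT, evict 6, frames=[3,2,7] (faults so far: 4)
  step 6: ref 3 -> HIT, frames=[3,2,7] (faults so far: 4)
  step 7: ref 2 -> HIT, frames=[3,2,7] (faults so far: 4)
  step 8: ref 5 -> FAULT, evict 2, frames=[3,5,7] (faults so far: 5)
  step 9: ref 4 -> FAULT, evict 3, frames=[4,5,7] (faults so far: 6)
  step 10: ref 7 -> HIT, frames=[4,5,7] (faults so far: 6)
  step 11: ref 7 -> HIT, frames=[4,5,7] (faults so far: 6)
  step 12: ref 6 -> FAULT, evict 4, frames=[6,5,7] (faults so far: 7)
  Optimal total faults: 7

Answer: 10 9 7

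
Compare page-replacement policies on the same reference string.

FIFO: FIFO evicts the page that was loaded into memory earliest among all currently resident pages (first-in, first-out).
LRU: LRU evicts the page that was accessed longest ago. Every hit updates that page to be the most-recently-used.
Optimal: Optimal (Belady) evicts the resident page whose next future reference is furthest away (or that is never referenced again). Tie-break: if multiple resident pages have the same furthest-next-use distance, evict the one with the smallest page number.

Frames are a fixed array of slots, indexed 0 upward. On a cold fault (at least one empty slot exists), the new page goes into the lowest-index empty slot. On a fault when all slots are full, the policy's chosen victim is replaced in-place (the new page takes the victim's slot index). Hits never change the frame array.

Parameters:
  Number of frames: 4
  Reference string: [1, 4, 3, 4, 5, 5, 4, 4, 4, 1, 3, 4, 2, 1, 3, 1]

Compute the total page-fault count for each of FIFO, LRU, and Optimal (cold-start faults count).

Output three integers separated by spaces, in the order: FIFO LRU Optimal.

--- FIFO ---
  step 0: ref 1 -> FAULT, frames=[1,-,-,-] (faults so far: 1)
  step 1: ref 4 -> FAULT, frames=[1,4,-,-] (faults so far: 2)
  step 2: ref 3 -> FAULT, frames=[1,4,3,-] (faults so far: 3)
  step 3: ref 4 -> HIT, frames=[1,4,3,-] (faults so far: 3)
  step 4: ref 5 -> FAULT, frames=[1,4,3,5] (faults so far: 4)
  step 5: ref 5 -> HIT, frames=[1,4,3,5] (faults so far: 4)
  step 6: ref 4 -> HIT, frames=[1,4,3,5] (faults so far: 4)
  step 7: ref 4 -> HIT, frames=[1,4,3,5] (faults so far: 4)
  step 8: ref 4 -> HIT, frames=[1,4,3,5] (faults so far: 4)
  step 9: ref 1 -> HIT, frames=[1,4,3,5] (faults so far: 4)
  step 10: ref 3 -> HIT, frames=[1,4,3,5] (faults so far: 4)
  step 11: ref 4 -> HIT, frames=[1,4,3,5] (faults so far: 4)
  step 12: ref 2 -> FAULT, evict 1, frames=[2,4,3,5] (faults so far: 5)
  step 13: ref 1 -> FAULT, evict 4, frames=[2,1,3,5] (faults so far: 6)
  step 14: ref 3 -> HIT, frames=[2,1,3,5] (faults so far: 6)
  step 15: ref 1 -> HIT, frames=[2,1,3,5] (faults so far: 6)
  FIFO total faults: 6
--- LRU ---
  step 0: ref 1 -> FAULT, frames=[1,-,-,-] (faults so far: 1)
  step 1: ref 4 -> FAULT, frames=[1,4,-,-] (faults so far: 2)
  step 2: ref 3 -> FAULT, frames=[1,4,3,-] (faults so far: 3)
  step 3: ref 4 -> HIT, frames=[1,4,3,-] (faults so far: 3)
  step 4: ref 5 -> FAULT, frames=[1,4,3,5] (faults so far: 4)
  step 5: ref 5 -> HIT, frames=[1,4,3,5] (faults so far: 4)
  step 6: ref 4 -> HIT, frames=[1,4,3,5] (faults so far: 4)
  step 7: ref 4 -> HIT, frames=[1,4,3,5] (faults so far: 4)
  step 8: ref 4 -> HIT, frames=[1,4,3,5] (faults so far: 4)
  step 9: ref 1 -> HIT, frames=[1,4,3,5] (faults so far: 4)
  step 10: ref 3 -> HIT, frames=[1,4,3,5] (faults so far: 4)
  step 11: ref 4 -> HIT, frames=[1,4,3,5] (faults so far: 4)
  step 12: ref 2 -> FAULT, evict 5, frames=[1,4,3,2] (faults so far: 5)
  step 13: ref 1 -> HIT, frames=[1,4,3,2] (faults so far: 5)
  step 14: ref 3 -> HIT, frames=[1,4,3,2] (faults so far: 5)
  step 15: ref 1 -> HIT, frames=[1,4,3,2] (faults so far: 5)
  LRU total faults: 5
--- Optimal ---
  step 0: ref 1 -> FAULT, frames=[1,-,-,-] (faults so far: 1)
  step 1: ref 4 -> FAULT, frames=[1,4,-,-] (faults so far: 2)
  step 2: ref 3 -> FAULT, frames=[1,4,3,-] (faults so far: 3)
  step 3: ref 4 -> HIT, frames=[1,4,3,-] (faults so far: 3)
  step 4: ref 5 -> FAULT, frames=[1,4,3,5] (faults so far: 4)
  step 5: ref 5 -> HIT, frames=[1,4,3,5] (faults so far: 4)
  step 6: ref 4 -> HIT, frames=[1,4,3,5] (faults so far: 4)
  step 7: ref 4 -> HIT, frames=[1,4,3,5] (faults so far: 4)
  step 8: ref 4 -> HIT, frames=[1,4,3,5] (faults so far: 4)
  step 9: ref 1 -> HIT, frames=[1,4,3,5] (faults so far: 4)
  step 10: ref 3 -> HIT, frames=[1,4,3,5] (faults so far: 4)
  step 11: ref 4 -> HIT, frames=[1,4,3,5] (faults so far: 4)
  step 12: ref 2 -> FAULT, evict 4, frames=[1,2,3,5] (faults so far: 5)
  step 13: ref 1 -> HIT, frames=[1,2,3,5] (faults so far: 5)
  step 14: ref 3 -> HIT, frames=[1,2,3,5] (faults so far: 5)
  step 15: ref 1 -> HIT, frames=[1,2,3,5] (faults so far: 5)
  Optimal total faults: 5

Answer: 6 5 5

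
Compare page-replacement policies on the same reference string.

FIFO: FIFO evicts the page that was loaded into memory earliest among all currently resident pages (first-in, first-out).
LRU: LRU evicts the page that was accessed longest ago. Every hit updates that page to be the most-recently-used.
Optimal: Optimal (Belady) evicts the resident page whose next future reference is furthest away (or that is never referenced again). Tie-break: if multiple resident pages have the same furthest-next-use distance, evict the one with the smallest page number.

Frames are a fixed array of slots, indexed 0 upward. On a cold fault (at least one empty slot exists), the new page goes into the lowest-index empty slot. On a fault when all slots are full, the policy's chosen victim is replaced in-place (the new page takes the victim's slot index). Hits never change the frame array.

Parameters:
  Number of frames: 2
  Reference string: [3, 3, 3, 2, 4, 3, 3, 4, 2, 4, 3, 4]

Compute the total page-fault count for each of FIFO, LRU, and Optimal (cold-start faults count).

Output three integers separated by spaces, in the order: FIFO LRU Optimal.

--- FIFO ---
  step 0: ref 3 -> FAULT, frames=[3,-] (faults so far: 1)
  step 1: ref 3 -> HIT, frames=[3,-] (faults so far: 1)
  step 2: ref 3 -> HIT, frames=[3,-] (faults so far: 1)
  step 3: ref 2 -> FAULT, frames=[3,2] (faults so far: 2)
  step 4: ref 4 -> FAULT, evict 3, frames=[4,2] (faults so far: 3)
  step 5: ref 3 -> FAULT, evict 2, frames=[4,3] (faults so far: 4)
  step 6: ref 3 -> HIT, frames=[4,3] (faults so far: 4)
  step 7: ref 4 -> HIT, frames=[4,3] (faults so far: 4)
  step 8: ref 2 -> FAULT, evict 4, frames=[2,3] (faults so far: 5)
  step 9: ref 4 -> FAULT, evict 3, frames=[2,4] (faults so far: 6)
  step 10: ref 3 -> FAULT, evict 2, frames=[3,4] (faults so far: 7)
  step 11: ref 4 -> HIT, frames=[3,4] (faults so far: 7)
  FIFO total faults: 7
--- LRU ---
  step 0: ref 3 -> FAULT, frames=[3,-] (faults so far: 1)
  step 1: ref 3 -> HIT, frames=[3,-] (faults so far: 1)
  step 2: ref 3 -> HIT, frames=[3,-] (faults so far: 1)
  step 3: ref 2 -> FAULT, frames=[3,2] (faults so far: 2)
  step 4: ref 4 -> FAULT, evict 3, frames=[4,2] (faults so far: 3)
  step 5: ref 3 -> FAULT, evict 2, frames=[4,3] (faults so far: 4)
  step 6: ref 3 -> HIT, frames=[4,3] (faults so far: 4)
  step 7: ref 4 -> HIT, frames=[4,3] (faults so far: 4)
  step 8: ref 2 -> FAULT, evict 3, frames=[4,2] (faults so far: 5)
  step 9: ref 4 -> HIT, frames=[4,2] (faults so far: 5)
  step 10: ref 3 -> FAULT, evict 2, frames=[4,3] (faults so far: 6)
  step 11: ref 4 -> HIT, frames=[4,3] (faults so far: 6)
  LRU total faults: 6
--- Optimal ---
  step 0: ref 3 -> FAULT, frames=[3,-] (faults so far: 1)
  step 1: ref 3 -> HIT, frames=[3,-] (faults so far: 1)
  step 2: ref 3 -> HIT, frames=[3,-] (faults so far: 1)
  step 3: ref 2 -> FAULT, frames=[3,2] (faults so far: 2)
  step 4: ref 4 -> FAULT, evict 2, frames=[3,4] (faults so far: 3)
  step 5: ref 3 -> HIT, frames=[3,4] (faults so far: 3)
  step 6: ref 3 -> HIT, frames=[3,4] (faults so far: 3)
  step 7: ref 4 -> HIT, frames=[3,4] (faults so far: 3)
  step 8: ref 2 -> FAULT, evict 3, frames=[2,4] (faults so far: 4)
  step 9: ref 4 -> HIT, frames=[2,4] (faults so far: 4)
  step 10: ref 3 -> FAULT, evict 2, frames=[3,4] (faults so far: 5)
  step 11: ref 4 -> HIT, frames=[3,4] (faults so far: 5)
  Optimal total faults: 5

Answer: 7 6 5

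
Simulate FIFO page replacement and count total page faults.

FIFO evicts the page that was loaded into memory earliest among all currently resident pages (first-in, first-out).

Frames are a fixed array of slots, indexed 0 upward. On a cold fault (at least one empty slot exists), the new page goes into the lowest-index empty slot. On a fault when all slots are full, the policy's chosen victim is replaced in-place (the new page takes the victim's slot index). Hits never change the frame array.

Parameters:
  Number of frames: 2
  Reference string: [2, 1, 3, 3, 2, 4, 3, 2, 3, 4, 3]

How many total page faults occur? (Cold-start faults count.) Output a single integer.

Answer: 9

Derivation:
Step 0: ref 2 → FAULT, frames=[2,-]
Step 1: ref 1 → FAULT, frames=[2,1]
Step 2: ref 3 → FAULT (evict 2), frames=[3,1]
Step 3: ref 3 → HIT, frames=[3,1]
Step 4: ref 2 → FAULT (evict 1), frames=[3,2]
Step 5: ref 4 → FAULT (evict 3), frames=[4,2]
Step 6: ref 3 → FAULT (evict 2), frames=[4,3]
Step 7: ref 2 → FAULT (evict 4), frames=[2,3]
Step 8: ref 3 → HIT, frames=[2,3]
Step 9: ref 4 → FAULT (evict 3), frames=[2,4]
Step 10: ref 3 → FAULT (evict 2), frames=[3,4]
Total faults: 9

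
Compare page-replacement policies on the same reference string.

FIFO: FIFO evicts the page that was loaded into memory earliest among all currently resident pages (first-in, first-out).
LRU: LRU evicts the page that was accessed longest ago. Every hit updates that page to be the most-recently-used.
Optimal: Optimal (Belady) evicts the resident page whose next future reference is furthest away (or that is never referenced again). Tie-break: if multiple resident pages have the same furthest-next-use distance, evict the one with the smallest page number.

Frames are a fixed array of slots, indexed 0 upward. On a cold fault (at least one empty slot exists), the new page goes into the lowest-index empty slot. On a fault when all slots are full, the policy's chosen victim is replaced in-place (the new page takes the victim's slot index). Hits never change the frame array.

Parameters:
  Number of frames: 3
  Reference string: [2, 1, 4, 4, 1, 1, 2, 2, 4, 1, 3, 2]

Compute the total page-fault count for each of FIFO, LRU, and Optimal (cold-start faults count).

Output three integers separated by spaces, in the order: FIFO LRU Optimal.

Answer: 5 5 4

Derivation:
--- FIFO ---
  step 0: ref 2 -> FAULT, frames=[2,-,-] (faults so far: 1)
  step 1: ref 1 -> FAULT, frames=[2,1,-] (faults so far: 2)
  step 2: ref 4 -> FAULT, frames=[2,1,4] (faults so far: 3)
  step 3: ref 4 -> HIT, frames=[2,1,4] (faults so far: 3)
  step 4: ref 1 -> HIT, frames=[2,1,4] (faults so far: 3)
  step 5: ref 1 -> HIT, frames=[2,1,4] (faults so far: 3)
  step 6: ref 2 -> HIT, frames=[2,1,4] (faults so far: 3)
  step 7: ref 2 -> HIT, frames=[2,1,4] (faults so far: 3)
  step 8: ref 4 -> HIT, frames=[2,1,4] (faults so far: 3)
  step 9: ref 1 -> HIT, frames=[2,1,4] (faults so far: 3)
  step 10: ref 3 -> FAULT, evict 2, frames=[3,1,4] (faults so far: 4)
  step 11: ref 2 -> FAULT, evict 1, frames=[3,2,4] (faults so far: 5)
  FIFO total faults: 5
--- LRU ---
  step 0: ref 2 -> FAULT, frames=[2,-,-] (faults so far: 1)
  step 1: ref 1 -> FAULT, frames=[2,1,-] (faults so far: 2)
  step 2: ref 4 -> FAULT, frames=[2,1,4] (faults so far: 3)
  step 3: ref 4 -> HIT, frames=[2,1,4] (faults so far: 3)
  step 4: ref 1 -> HIT, frames=[2,1,4] (faults so far: 3)
  step 5: ref 1 -> HIT, frames=[2,1,4] (faults so far: 3)
  step 6: ref 2 -> HIT, frames=[2,1,4] (faults so far: 3)
  step 7: ref 2 -> HIT, frames=[2,1,4] (faults so far: 3)
  step 8: ref 4 -> HIT, frames=[2,1,4] (faults so far: 3)
  step 9: ref 1 -> HIT, frames=[2,1,4] (faults so far: 3)
  step 10: ref 3 -> FAULT, evict 2, frames=[3,1,4] (faults so far: 4)
  step 11: ref 2 -> FAULT, evict 4, frames=[3,1,2] (faults so far: 5)
  LRU total faults: 5
--- Optimal ---
  step 0: ref 2 -> FAULT, frames=[2,-,-] (faults so far: 1)
  step 1: ref 1 -> FAULT, frames=[2,1,-] (faults so far: 2)
  step 2: ref 4 -> FAULT, frames=[2,1,4] (faults so far: 3)
  step 3: ref 4 -> HIT, frames=[2,1,4] (faults so far: 3)
  step 4: ref 1 -> HIT, frames=[2,1,4] (faults so far: 3)
  step 5: ref 1 -> HIT, frames=[2,1,4] (faults so far: 3)
  step 6: ref 2 -> HIT, frames=[2,1,4] (faults so far: 3)
  step 7: ref 2 -> HIT, frames=[2,1,4] (faults so far: 3)
  step 8: ref 4 -> HIT, frames=[2,1,4] (faults so far: 3)
  step 9: ref 1 -> HIT, frames=[2,1,4] (faults so far: 3)
  step 10: ref 3 -> FAULT, evict 1, frames=[2,3,4] (faults so far: 4)
  step 11: ref 2 -> HIT, frames=[2,3,4] (faults so far: 4)
  Optimal total faults: 4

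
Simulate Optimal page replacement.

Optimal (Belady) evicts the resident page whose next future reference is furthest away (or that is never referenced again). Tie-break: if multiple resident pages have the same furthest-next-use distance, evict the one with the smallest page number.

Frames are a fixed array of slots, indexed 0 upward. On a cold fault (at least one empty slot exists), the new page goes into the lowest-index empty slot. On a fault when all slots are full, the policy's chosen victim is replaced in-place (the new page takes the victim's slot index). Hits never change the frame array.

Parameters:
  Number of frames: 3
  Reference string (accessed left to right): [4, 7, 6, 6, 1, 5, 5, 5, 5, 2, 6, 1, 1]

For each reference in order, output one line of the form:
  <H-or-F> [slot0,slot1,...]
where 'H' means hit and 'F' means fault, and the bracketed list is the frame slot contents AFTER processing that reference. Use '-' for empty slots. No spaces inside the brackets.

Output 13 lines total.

F [4,-,-]
F [4,7,-]
F [4,7,6]
H [4,7,6]
F [1,7,6]
F [1,5,6]
H [1,5,6]
H [1,5,6]
H [1,5,6]
F [1,2,6]
H [1,2,6]
H [1,2,6]
H [1,2,6]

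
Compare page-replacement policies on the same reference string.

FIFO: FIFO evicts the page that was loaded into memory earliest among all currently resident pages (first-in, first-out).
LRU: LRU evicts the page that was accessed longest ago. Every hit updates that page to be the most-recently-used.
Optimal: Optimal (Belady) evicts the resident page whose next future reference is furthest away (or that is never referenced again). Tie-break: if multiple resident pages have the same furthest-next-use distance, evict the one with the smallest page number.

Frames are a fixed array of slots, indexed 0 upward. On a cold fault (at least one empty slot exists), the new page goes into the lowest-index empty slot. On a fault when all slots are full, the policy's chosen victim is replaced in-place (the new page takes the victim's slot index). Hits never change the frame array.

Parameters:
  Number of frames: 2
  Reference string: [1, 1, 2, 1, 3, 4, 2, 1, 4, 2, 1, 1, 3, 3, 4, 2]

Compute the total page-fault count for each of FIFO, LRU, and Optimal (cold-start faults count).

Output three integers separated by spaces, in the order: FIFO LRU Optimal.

Answer: 12 12 8

Derivation:
--- FIFO ---
  step 0: ref 1 -> FAULT, frames=[1,-] (faults so far: 1)
  step 1: ref 1 -> HIT, frames=[1,-] (faults so far: 1)
  step 2: ref 2 -> FAULT, frames=[1,2] (faults so far: 2)
  step 3: ref 1 -> HIT, frames=[1,2] (faults so far: 2)
  step 4: ref 3 -> FAULT, evict 1, frames=[3,2] (faults so far: 3)
  step 5: ref 4 -> FAULT, evict 2, frames=[3,4] (faults so far: 4)
  step 6: ref 2 -> FAULT, evict 3, frames=[2,4] (faults so far: 5)
  step 7: ref 1 -> FAULT, evict 4, frames=[2,1] (faults so far: 6)
  step 8: ref 4 -> FAULT, evict 2, frames=[4,1] (faults so far: 7)
  step 9: ref 2 -> FAULT, evict 1, frames=[4,2] (faults so far: 8)
  step 10: ref 1 -> FAULT, evict 4, frames=[1,2] (faults so far: 9)
  step 11: ref 1 -> HIT, frames=[1,2] (faults so far: 9)
  step 12: ref 3 -> FAULT, evict 2, frames=[1,3] (faults so far: 10)
  step 13: ref 3 -> HIT, frames=[1,3] (faults so far: 10)
  step 14: ref 4 -> FAULT, evict 1, frames=[4,3] (faults so far: 11)
  step 15: ref 2 -> FAULT, evict 3, frames=[4,2] (faults so far: 12)
  FIFO total faults: 12
--- LRU ---
  step 0: ref 1 -> FAULT, frames=[1,-] (faults so far: 1)
  step 1: ref 1 -> HIT, frames=[1,-] (faults so far: 1)
  step 2: ref 2 -> FAULT, frames=[1,2] (faults so far: 2)
  step 3: ref 1 -> HIT, frames=[1,2] (faults so far: 2)
  step 4: ref 3 -> FAULT, evict 2, frames=[1,3] (faults so far: 3)
  step 5: ref 4 -> FAULT, evict 1, frames=[4,3] (faults so far: 4)
  step 6: ref 2 -> FAULT, evict 3, frames=[4,2] (faults so far: 5)
  step 7: ref 1 -> FAULT, evict 4, frames=[1,2] (faults so far: 6)
  step 8: ref 4 -> FAULT, evict 2, frames=[1,4] (faults so far: 7)
  step 9: ref 2 -> FAULT, evict 1, frames=[2,4] (faults so far: 8)
  step 10: ref 1 -> FAULT, evict 4, frames=[2,1] (faults so far: 9)
  step 11: ref 1 -> HIT, frames=[2,1] (faults so far: 9)
  step 12: ref 3 -> FAULT, evict 2, frames=[3,1] (faults so far: 10)
  step 13: ref 3 -> HIT, frames=[3,1] (faults so far: 10)
  step 14: ref 4 -> FAULT, evict 1, frames=[3,4] (faults so far: 11)
  step 15: ref 2 -> FAULT, evict 3, frames=[2,4] (faults so far: 12)
  LRU total faults: 12
--- Optimal ---
  step 0: ref 1 -> FAULT, frames=[1,-] (faults so far: 1)
  step 1: ref 1 -> HIT, frames=[1,-] (faults so far: 1)
  step 2: ref 2 -> FAULT, frames=[1,2] (faults so far: 2)
  step 3: ref 1 -> HIT, frames=[1,2] (faults so far: 2)
  step 4: ref 3 -> FAULT, evict 1, frames=[3,2] (faults so far: 3)
  step 5: ref 4 -> FAULT, evict 3, frames=[4,2] (faults so far: 4)
  step 6: ref 2 -> HIT, frames=[4,2] (faults so far: 4)
  step 7: ref 1 -> FAULT, evict 2, frames=[4,1] (faults so far: 5)
  step 8: ref 4 -> HIT, frames=[4,1] (faults so far: 5)
  step 9: ref 2 -> FAULT, evict 4, frames=[2,1] (faults so far: 6)
  step 10: ref 1 -> HIT, frames=[2,1] (faults so far: 6)
  step 11: ref 1 -> HIT, frames=[2,1] (faults so far: 6)
  step 12: ref 3 -> FAULT, evict 1, frames=[2,3] (faults so far: 7)
  step 13: ref 3 -> HIT, frames=[2,3] (faults so far: 7)
  step 14: ref 4 -> FAULT, evict 3, frames=[2,4] (faults so far: 8)
  step 15: ref 2 -> HIT, frames=[2,4] (faults so far: 8)
  Optimal total faults: 8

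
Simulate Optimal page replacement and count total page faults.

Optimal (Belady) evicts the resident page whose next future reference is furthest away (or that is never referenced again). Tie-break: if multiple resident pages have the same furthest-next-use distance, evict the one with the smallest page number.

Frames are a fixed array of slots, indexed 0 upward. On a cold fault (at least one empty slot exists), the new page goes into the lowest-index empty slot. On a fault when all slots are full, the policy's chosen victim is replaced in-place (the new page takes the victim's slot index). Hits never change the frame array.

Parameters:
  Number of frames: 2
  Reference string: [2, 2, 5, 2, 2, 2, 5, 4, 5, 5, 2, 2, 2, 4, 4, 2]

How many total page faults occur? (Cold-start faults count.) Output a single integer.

Step 0: ref 2 → FAULT, frames=[2,-]
Step 1: ref 2 → HIT, frames=[2,-]
Step 2: ref 5 → FAULT, frames=[2,5]
Step 3: ref 2 → HIT, frames=[2,5]
Step 4: ref 2 → HIT, frames=[2,5]
Step 5: ref 2 → HIT, frames=[2,5]
Step 6: ref 5 → HIT, frames=[2,5]
Step 7: ref 4 → FAULT (evict 2), frames=[4,5]
Step 8: ref 5 → HIT, frames=[4,5]
Step 9: ref 5 → HIT, frames=[4,5]
Step 10: ref 2 → FAULT (evict 5), frames=[4,2]
Step 11: ref 2 → HIT, frames=[4,2]
Step 12: ref 2 → HIT, frames=[4,2]
Step 13: ref 4 → HIT, frames=[4,2]
Step 14: ref 4 → HIT, frames=[4,2]
Step 15: ref 2 → HIT, frames=[4,2]
Total faults: 4

Answer: 4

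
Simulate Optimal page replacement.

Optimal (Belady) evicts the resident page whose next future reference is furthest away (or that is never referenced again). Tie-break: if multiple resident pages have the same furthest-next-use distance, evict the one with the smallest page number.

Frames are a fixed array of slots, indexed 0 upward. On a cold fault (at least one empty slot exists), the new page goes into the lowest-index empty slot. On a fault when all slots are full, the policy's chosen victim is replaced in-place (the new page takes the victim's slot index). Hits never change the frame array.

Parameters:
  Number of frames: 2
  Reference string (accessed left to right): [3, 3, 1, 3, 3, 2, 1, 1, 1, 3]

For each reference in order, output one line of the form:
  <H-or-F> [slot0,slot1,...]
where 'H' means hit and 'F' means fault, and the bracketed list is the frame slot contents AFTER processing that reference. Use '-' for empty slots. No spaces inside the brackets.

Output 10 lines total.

F [3,-]
H [3,-]
F [3,1]
H [3,1]
H [3,1]
F [2,1]
H [2,1]
H [2,1]
H [2,1]
F [2,3]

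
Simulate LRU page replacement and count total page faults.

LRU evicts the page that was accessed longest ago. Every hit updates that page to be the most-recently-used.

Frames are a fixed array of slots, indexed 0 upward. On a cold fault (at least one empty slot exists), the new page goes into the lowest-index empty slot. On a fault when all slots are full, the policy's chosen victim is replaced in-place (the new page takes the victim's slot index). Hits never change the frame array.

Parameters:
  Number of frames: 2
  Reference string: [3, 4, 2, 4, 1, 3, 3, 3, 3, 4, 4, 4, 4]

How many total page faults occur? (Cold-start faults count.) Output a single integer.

Step 0: ref 3 → FAULT, frames=[3,-]
Step 1: ref 4 → FAULT, frames=[3,4]
Step 2: ref 2 → FAULT (evict 3), frames=[2,4]
Step 3: ref 4 → HIT, frames=[2,4]
Step 4: ref 1 → FAULT (evict 2), frames=[1,4]
Step 5: ref 3 → FAULT (evict 4), frames=[1,3]
Step 6: ref 3 → HIT, frames=[1,3]
Step 7: ref 3 → HIT, frames=[1,3]
Step 8: ref 3 → HIT, frames=[1,3]
Step 9: ref 4 → FAULT (evict 1), frames=[4,3]
Step 10: ref 4 → HIT, frames=[4,3]
Step 11: ref 4 → HIT, frames=[4,3]
Step 12: ref 4 → HIT, frames=[4,3]
Total faults: 6

Answer: 6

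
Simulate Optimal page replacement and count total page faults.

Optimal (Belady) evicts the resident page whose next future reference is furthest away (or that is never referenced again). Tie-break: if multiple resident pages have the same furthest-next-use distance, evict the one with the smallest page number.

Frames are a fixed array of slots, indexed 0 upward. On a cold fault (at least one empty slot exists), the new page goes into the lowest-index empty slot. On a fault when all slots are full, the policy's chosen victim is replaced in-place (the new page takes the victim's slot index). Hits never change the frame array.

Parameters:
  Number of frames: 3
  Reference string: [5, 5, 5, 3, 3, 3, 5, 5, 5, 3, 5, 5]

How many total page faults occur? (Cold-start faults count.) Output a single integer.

Step 0: ref 5 → FAULT, frames=[5,-,-]
Step 1: ref 5 → HIT, frames=[5,-,-]
Step 2: ref 5 → HIT, frames=[5,-,-]
Step 3: ref 3 → FAULT, frames=[5,3,-]
Step 4: ref 3 → HIT, frames=[5,3,-]
Step 5: ref 3 → HIT, frames=[5,3,-]
Step 6: ref 5 → HIT, frames=[5,3,-]
Step 7: ref 5 → HIT, frames=[5,3,-]
Step 8: ref 5 → HIT, frames=[5,3,-]
Step 9: ref 3 → HIT, frames=[5,3,-]
Step 10: ref 5 → HIT, frames=[5,3,-]
Step 11: ref 5 → HIT, frames=[5,3,-]
Total faults: 2

Answer: 2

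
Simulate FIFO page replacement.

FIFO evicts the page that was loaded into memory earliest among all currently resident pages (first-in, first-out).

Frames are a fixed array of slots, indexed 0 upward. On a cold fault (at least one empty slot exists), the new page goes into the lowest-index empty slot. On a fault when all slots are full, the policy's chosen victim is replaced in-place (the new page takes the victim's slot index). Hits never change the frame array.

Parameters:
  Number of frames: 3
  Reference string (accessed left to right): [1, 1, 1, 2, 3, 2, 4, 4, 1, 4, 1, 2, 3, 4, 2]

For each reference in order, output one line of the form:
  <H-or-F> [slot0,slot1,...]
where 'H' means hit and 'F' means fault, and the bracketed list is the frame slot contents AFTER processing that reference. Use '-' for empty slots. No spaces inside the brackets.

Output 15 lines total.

F [1,-,-]
H [1,-,-]
H [1,-,-]
F [1,2,-]
F [1,2,3]
H [1,2,3]
F [4,2,3]
H [4,2,3]
F [4,1,3]
H [4,1,3]
H [4,1,3]
F [4,1,2]
F [3,1,2]
F [3,4,2]
H [3,4,2]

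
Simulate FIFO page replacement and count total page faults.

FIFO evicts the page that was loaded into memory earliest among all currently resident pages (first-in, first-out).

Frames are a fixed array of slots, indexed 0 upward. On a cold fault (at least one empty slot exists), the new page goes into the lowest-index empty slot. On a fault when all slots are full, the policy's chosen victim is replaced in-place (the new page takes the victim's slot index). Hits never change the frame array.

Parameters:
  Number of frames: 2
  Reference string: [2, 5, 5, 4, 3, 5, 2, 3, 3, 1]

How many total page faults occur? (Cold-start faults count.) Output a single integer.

Answer: 8

Derivation:
Step 0: ref 2 → FAULT, frames=[2,-]
Step 1: ref 5 → FAULT, frames=[2,5]
Step 2: ref 5 → HIT, frames=[2,5]
Step 3: ref 4 → FAULT (evict 2), frames=[4,5]
Step 4: ref 3 → FAULT (evict 5), frames=[4,3]
Step 5: ref 5 → FAULT (evict 4), frames=[5,3]
Step 6: ref 2 → FAULT (evict 3), frames=[5,2]
Step 7: ref 3 → FAULT (evict 5), frames=[3,2]
Step 8: ref 3 → HIT, frames=[3,2]
Step 9: ref 1 → FAULT (evict 2), frames=[3,1]
Total faults: 8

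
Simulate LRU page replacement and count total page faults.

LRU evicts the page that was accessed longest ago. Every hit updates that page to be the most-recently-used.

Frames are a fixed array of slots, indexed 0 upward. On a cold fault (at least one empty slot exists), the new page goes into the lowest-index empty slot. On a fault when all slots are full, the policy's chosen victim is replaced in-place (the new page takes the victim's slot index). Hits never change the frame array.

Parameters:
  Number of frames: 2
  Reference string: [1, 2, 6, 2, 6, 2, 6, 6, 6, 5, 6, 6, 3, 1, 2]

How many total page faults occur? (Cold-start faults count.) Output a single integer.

Step 0: ref 1 → FAULT, frames=[1,-]
Step 1: ref 2 → FAULT, frames=[1,2]
Step 2: ref 6 → FAULT (evict 1), frames=[6,2]
Step 3: ref 2 → HIT, frames=[6,2]
Step 4: ref 6 → HIT, frames=[6,2]
Step 5: ref 2 → HIT, frames=[6,2]
Step 6: ref 6 → HIT, frames=[6,2]
Step 7: ref 6 → HIT, frames=[6,2]
Step 8: ref 6 → HIT, frames=[6,2]
Step 9: ref 5 → FAULT (evict 2), frames=[6,5]
Step 10: ref 6 → HIT, frames=[6,5]
Step 11: ref 6 → HIT, frames=[6,5]
Step 12: ref 3 → FAULT (evict 5), frames=[6,3]
Step 13: ref 1 → FAULT (evict 6), frames=[1,3]
Step 14: ref 2 → FAULT (evict 3), frames=[1,2]
Total faults: 7

Answer: 7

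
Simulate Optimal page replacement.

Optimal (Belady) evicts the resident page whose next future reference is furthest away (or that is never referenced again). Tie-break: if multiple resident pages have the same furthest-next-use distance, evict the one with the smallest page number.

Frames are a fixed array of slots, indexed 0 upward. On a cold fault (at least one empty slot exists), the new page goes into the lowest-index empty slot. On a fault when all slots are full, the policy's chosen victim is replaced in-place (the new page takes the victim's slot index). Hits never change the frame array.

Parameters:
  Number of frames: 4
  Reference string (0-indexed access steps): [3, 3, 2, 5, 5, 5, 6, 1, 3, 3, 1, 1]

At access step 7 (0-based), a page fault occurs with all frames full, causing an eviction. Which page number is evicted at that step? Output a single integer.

Answer: 2

Derivation:
Step 0: ref 3 -> FAULT, frames=[3,-,-,-]
Step 1: ref 3 -> HIT, frames=[3,-,-,-]
Step 2: ref 2 -> FAULT, frames=[3,2,-,-]
Step 3: ref 5 -> FAULT, frames=[3,2,5,-]
Step 4: ref 5 -> HIT, frames=[3,2,5,-]
Step 5: ref 5 -> HIT, frames=[3,2,5,-]
Step 6: ref 6 -> FAULT, frames=[3,2,5,6]
Step 7: ref 1 -> FAULT, evict 2, frames=[3,1,5,6]
At step 7: evicted page 2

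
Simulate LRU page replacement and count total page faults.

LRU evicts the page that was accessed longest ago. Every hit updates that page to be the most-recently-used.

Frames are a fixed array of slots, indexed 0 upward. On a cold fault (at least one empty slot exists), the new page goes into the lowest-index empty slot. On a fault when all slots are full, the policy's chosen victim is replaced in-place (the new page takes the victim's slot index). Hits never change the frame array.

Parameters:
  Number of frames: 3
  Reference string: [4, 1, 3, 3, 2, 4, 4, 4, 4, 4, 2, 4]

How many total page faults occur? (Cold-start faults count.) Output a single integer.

Step 0: ref 4 → FAULT, frames=[4,-,-]
Step 1: ref 1 → FAULT, frames=[4,1,-]
Step 2: ref 3 → FAULT, frames=[4,1,3]
Step 3: ref 3 → HIT, frames=[4,1,3]
Step 4: ref 2 → FAULT (evict 4), frames=[2,1,3]
Step 5: ref 4 → FAULT (evict 1), frames=[2,4,3]
Step 6: ref 4 → HIT, frames=[2,4,3]
Step 7: ref 4 → HIT, frames=[2,4,3]
Step 8: ref 4 → HIT, frames=[2,4,3]
Step 9: ref 4 → HIT, frames=[2,4,3]
Step 10: ref 2 → HIT, frames=[2,4,3]
Step 11: ref 4 → HIT, frames=[2,4,3]
Total faults: 5

Answer: 5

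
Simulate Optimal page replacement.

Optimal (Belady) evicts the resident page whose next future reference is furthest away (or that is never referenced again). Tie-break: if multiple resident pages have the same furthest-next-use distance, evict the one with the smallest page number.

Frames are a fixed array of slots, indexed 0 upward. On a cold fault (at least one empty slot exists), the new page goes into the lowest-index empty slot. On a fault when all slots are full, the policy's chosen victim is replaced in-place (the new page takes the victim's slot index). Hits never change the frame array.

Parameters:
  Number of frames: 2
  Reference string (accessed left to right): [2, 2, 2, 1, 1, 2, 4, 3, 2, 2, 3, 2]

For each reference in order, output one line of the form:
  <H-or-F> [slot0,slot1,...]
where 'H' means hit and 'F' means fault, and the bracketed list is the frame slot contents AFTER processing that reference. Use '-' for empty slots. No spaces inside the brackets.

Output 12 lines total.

F [2,-]
H [2,-]
H [2,-]
F [2,1]
H [2,1]
H [2,1]
F [2,4]
F [2,3]
H [2,3]
H [2,3]
H [2,3]
H [2,3]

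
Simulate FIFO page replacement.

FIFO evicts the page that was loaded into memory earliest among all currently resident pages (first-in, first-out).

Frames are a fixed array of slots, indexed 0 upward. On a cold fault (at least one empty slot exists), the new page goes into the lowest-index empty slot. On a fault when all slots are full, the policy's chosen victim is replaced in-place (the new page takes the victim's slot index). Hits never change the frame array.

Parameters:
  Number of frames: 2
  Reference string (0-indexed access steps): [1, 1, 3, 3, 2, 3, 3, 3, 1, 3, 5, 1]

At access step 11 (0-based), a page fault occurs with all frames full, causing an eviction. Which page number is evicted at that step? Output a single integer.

Step 0: ref 1 -> FAULT, frames=[1,-]
Step 1: ref 1 -> HIT, frames=[1,-]
Step 2: ref 3 -> FAULT, frames=[1,3]
Step 3: ref 3 -> HIT, frames=[1,3]
Step 4: ref 2 -> FAULT, evict 1, frames=[2,3]
Step 5: ref 3 -> HIT, frames=[2,3]
Step 6: ref 3 -> HIT, frames=[2,3]
Step 7: ref 3 -> HIT, frames=[2,3]
Step 8: ref 1 -> FAULT, evict 3, frames=[2,1]
Step 9: ref 3 -> FAULT, evict 2, frames=[3,1]
Step 10: ref 5 -> FAULT, evict 1, frames=[3,5]
Step 11: ref 1 -> FAULT, evict 3, frames=[1,5]
At step 11: evicted page 3

Answer: 3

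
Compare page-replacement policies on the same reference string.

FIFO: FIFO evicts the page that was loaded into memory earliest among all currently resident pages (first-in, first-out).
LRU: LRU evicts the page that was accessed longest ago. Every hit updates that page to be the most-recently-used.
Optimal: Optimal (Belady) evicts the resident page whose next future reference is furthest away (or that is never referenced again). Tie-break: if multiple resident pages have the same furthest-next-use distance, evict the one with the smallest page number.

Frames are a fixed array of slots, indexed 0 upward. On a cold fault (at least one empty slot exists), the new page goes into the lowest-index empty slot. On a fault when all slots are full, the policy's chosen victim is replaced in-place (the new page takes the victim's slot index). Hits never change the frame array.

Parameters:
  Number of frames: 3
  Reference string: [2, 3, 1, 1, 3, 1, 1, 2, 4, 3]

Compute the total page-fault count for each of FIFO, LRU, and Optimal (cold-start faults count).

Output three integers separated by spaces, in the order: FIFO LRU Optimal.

--- FIFO ---
  step 0: ref 2 -> FAULT, frames=[2,-,-] (faults so far: 1)
  step 1: ref 3 -> FAULT, frames=[2,3,-] (faults so far: 2)
  step 2: ref 1 -> FAULT, frames=[2,3,1] (faults so far: 3)
  step 3: ref 1 -> HIT, frames=[2,3,1] (faults so far: 3)
  step 4: ref 3 -> HIT, frames=[2,3,1] (faults so far: 3)
  step 5: ref 1 -> HIT, frames=[2,3,1] (faults so far: 3)
  step 6: ref 1 -> HIT, frames=[2,3,1] (faults so far: 3)
  step 7: ref 2 -> HIT, frames=[2,3,1] (faults so far: 3)
  step 8: ref 4 -> FAULT, evict 2, frames=[4,3,1] (faults so far: 4)
  step 9: ref 3 -> HIT, frames=[4,3,1] (faults so far: 4)
  FIFO total faults: 4
--- LRU ---
  step 0: ref 2 -> FAULT, frames=[2,-,-] (faults so far: 1)
  step 1: ref 3 -> FAULT, frames=[2,3,-] (faults so far: 2)
  step 2: ref 1 -> FAULT, frames=[2,3,1] (faults so far: 3)
  step 3: ref 1 -> HIT, frames=[2,3,1] (faults so far: 3)
  step 4: ref 3 -> HIT, frames=[2,3,1] (faults so far: 3)
  step 5: ref 1 -> HIT, frames=[2,3,1] (faults so far: 3)
  step 6: ref 1 -> HIT, frames=[2,3,1] (faults so far: 3)
  step 7: ref 2 -> HIT, frames=[2,3,1] (faults so far: 3)
  step 8: ref 4 -> FAULT, evict 3, frames=[2,4,1] (faults so far: 4)
  step 9: ref 3 -> FAULT, evict 1, frames=[2,4,3] (faults so far: 5)
  LRU total faults: 5
--- Optimal ---
  step 0: ref 2 -> FAULT, frames=[2,-,-] (faults so far: 1)
  step 1: ref 3 -> FAULT, frames=[2,3,-] (faults so far: 2)
  step 2: ref 1 -> FAULT, frames=[2,3,1] (faults so far: 3)
  step 3: ref 1 -> HIT, frames=[2,3,1] (faults so far: 3)
  step 4: ref 3 -> HIT, frames=[2,3,1] (faults so far: 3)
  step 5: ref 1 -> HIT, frames=[2,3,1] (faults so far: 3)
  step 6: ref 1 -> HIT, frames=[2,3,1] (faults so far: 3)
  step 7: ref 2 -> HIT, frames=[2,3,1] (faults so far: 3)
  step 8: ref 4 -> FAULT, evict 1, frames=[2,3,4] (faults so far: 4)
  step 9: ref 3 -> HIT, frames=[2,3,4] (faults so far: 4)
  Optimal total faults: 4

Answer: 4 5 4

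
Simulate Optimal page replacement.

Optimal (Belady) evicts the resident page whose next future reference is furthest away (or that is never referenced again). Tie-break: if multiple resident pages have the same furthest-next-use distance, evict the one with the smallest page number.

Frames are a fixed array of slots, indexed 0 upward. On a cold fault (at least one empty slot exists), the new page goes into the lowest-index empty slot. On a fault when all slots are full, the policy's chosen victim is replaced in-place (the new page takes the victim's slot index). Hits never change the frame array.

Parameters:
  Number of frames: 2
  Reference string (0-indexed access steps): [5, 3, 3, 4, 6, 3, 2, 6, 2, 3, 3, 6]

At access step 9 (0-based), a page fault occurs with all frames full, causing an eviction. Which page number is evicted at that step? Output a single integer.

Step 0: ref 5 -> FAULT, frames=[5,-]
Step 1: ref 3 -> FAULT, frames=[5,3]
Step 2: ref 3 -> HIT, frames=[5,3]
Step 3: ref 4 -> FAULT, evict 5, frames=[4,3]
Step 4: ref 6 -> FAULT, evict 4, frames=[6,3]
Step 5: ref 3 -> HIT, frames=[6,3]
Step 6: ref 2 -> FAULT, evict 3, frames=[6,2]
Step 7: ref 6 -> HIT, frames=[6,2]
Step 8: ref 2 -> HIT, frames=[6,2]
Step 9: ref 3 -> FAULT, evict 2, frames=[6,3]
At step 9: evicted page 2

Answer: 2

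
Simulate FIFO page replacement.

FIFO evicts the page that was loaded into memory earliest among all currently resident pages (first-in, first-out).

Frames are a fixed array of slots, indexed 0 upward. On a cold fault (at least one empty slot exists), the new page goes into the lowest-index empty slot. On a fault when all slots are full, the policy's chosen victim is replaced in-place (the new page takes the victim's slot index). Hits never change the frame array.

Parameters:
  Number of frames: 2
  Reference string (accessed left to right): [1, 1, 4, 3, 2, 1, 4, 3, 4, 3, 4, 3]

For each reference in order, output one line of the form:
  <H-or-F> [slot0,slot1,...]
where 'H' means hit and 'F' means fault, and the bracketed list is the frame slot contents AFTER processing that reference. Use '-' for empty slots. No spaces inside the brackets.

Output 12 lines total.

F [1,-]
H [1,-]
F [1,4]
F [3,4]
F [3,2]
F [1,2]
F [1,4]
F [3,4]
H [3,4]
H [3,4]
H [3,4]
H [3,4]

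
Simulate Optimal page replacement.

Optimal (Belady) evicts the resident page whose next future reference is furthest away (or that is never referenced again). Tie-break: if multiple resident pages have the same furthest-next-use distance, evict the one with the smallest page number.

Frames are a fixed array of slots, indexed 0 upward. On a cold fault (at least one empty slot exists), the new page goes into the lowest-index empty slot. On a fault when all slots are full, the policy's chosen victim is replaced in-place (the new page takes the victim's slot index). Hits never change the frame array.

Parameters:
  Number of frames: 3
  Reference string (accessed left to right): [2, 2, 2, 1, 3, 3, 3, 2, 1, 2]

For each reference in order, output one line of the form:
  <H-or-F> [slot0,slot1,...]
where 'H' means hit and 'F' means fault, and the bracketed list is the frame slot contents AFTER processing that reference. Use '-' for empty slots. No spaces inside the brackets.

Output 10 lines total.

F [2,-,-]
H [2,-,-]
H [2,-,-]
F [2,1,-]
F [2,1,3]
H [2,1,3]
H [2,1,3]
H [2,1,3]
H [2,1,3]
H [2,1,3]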